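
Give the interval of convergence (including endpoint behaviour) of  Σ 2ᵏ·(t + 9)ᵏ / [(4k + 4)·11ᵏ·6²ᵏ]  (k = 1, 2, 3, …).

[-207, 189)

Apply the ratio test: |a_{k+1}| / |a_k| = [(4k + 4)/(4(k+1) + 4)] · 2/(11·36), which tends to 1/198 as k → ∞.
The series converges when 1/198 · |t + 9| < 1, giving R = 198.
When t = 189, comparison with the harmonic series Σ 1/k shows the series diverges.
Check t = -207: an alternating series whose terms decrease to 0 in absolute value, so it converges by the Leibniz criterion.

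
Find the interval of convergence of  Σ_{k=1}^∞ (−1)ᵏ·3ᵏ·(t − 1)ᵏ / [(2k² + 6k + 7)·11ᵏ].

[-8/3, 14/3]

Apply the ratio test: |a_{k+1}| / |a_k| = [(2k² + 6k + 7)/(2(k+1)² + 6(k+1) + 7)] · 3/11, which tends to 3/11 as k → ∞.
The series converges when 3/11 · |t − 1| < 1, giving R = 11/3.
When t = 14/3, absolute convergence follows by limit comparison with Σ 1/k².
Endpoint t = -8/3: the series is dominated by a constant times Σ 1/k², which converges (p = 2 > 1).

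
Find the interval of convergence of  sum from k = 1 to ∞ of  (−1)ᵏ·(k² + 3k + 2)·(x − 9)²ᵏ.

(8, 10)

Ratio test: |a_{k+1}/a_k| = ((k+1)² + 3(k+1) + 2)/(k² + 3k + 2) → 1 as k → ∞.
Since the exponent of (x − 9) increases by 2 each term, convergence requires |x − 9|² < 1, hence R = 1.
At x = 10: the terms do not tend to 0, so the series diverges.
Check x = 8: the terms have absolute value of order k², which does not tend to 0, so the series diverges by the divergence test.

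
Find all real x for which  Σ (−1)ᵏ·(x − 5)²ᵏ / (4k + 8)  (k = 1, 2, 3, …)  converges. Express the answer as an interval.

By the ratio test, |a_{k+1}/a_k| = (4k + 8)/(4(k+1) + 8) → 1.
Since the exponent of (x − 5) increases by 2 each term, convergence requires |x − 5|² < 1, hence R = 1.
When x = 6, an alternating series whose terms decrease to 0 in absolute value, so it converges by the Leibniz criterion.
When x = 4, convergence follows from the alternating series test (terms decrease monotonically to 0).

[4, 6]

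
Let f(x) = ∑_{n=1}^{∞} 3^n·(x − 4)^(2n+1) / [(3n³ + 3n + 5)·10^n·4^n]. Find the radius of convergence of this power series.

Apply the ratio test: |a_{n+1}| / |a_n| = [(3n³ + 3n + 5)/(3(n+1)³ + 3(n+1) + 5)] · 3/(10·4), which tends to 3/40 as n → ∞.
Since the exponent of (x − 4) increases by 2 each term, convergence requires |x − 4|² < 40/3, hence R = 2√30/3.

R = 2√30/3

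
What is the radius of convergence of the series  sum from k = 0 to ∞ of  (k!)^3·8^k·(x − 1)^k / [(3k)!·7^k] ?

By the ratio test, |a_{k+1}/a_k| = (k+1)³/[(3k+1)·(3k+2)·(3k+3)] · 8/7 → 8/189.
Convergence for |x − 1| · 8/189 < 1, i.e. |x − 1| < 189/8. So R = 189/8.

R = 189/8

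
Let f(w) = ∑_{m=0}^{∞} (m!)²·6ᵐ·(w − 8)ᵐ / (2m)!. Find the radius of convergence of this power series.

The ratio of consecutive coefficients is (m+1)²/[(2m+1)·(2m+2)] · 6 → 3/2.
The series converges when 3/2 · |w − 8| < 1, giving R = 2/3.

R = 2/3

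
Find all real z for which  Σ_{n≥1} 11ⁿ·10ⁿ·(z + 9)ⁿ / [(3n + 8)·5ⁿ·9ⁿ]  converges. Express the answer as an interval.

[-207/22, -189/22)

The ratio of consecutive coefficients is [(3n + 8)/(3(n+1) + 8)] · 11·10/(5·9) → 22/9.
The series converges when 22/9 · |z + 9| < 1, giving R = 9/22.
At z = -189/22: the terms are asymptotic to a nonzero constant times 1/n, so the series diverges by limit comparison with Σ 1/n.
At z = -207/22: the terms alternate in sign and decrease monotonically to 0 in absolute value (size ~ c/n), so the alternating series test gives convergence.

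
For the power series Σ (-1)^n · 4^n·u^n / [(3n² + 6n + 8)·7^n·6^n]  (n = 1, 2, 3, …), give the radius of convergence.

The ratio of consecutive coefficients is [(3n² + 6n + 8)/(3(n+1)² + 6(n+1) + 8)] · 4/(7·6) → 2/21.
Convergence for |u| · 2/21 < 1, i.e. |u| < 21/2. So R = 21/2.

R = 21/2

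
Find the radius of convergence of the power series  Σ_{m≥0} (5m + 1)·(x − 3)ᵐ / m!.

R = ∞

Ratio test: |a_{m+1}/a_m| = (5(m+1) + 1)/(5m + 1) · 1/(m+1) → 0 as m → ∞.
The limit is 0, so the series converges for all x; R = ∞.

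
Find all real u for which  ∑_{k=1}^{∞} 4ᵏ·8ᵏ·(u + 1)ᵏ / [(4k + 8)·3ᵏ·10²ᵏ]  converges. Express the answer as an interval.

[-83/8, 67/8)

By the ratio test, |a_{k+1}/a_k| = [(4k + 8)/(4(k+1) + 8)] · 4·8/(3·100) → 8/75.
Thus R = 1/(8/75) = 75/8.
At u = 67/8: the terms behave like c/k; limit comparison with the harmonic series gives divergence.
At u = -83/8: an alternating series whose terms decrease to 0 in absolute value, so it converges by the Leibniz criterion.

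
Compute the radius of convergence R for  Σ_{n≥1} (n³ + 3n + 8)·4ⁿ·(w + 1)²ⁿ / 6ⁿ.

R = √6/2

By the ratio test, |a_{n+1}/a_n| = [((n+1)³ + 3(n+1) + 8)/(n³ + 3n + 8)] · 4/6 → 2/3.
Successive powers of (w + 1) differ by 2, so the series converges when |w + 1|² · 2/3 < 1, i.e. |w + 1| < √(3/2). So R = √6/2.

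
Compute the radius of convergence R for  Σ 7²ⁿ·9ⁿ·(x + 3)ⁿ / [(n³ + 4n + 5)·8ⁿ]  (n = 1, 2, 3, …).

Apply the ratio test: |a_{n+1}| / |a_n| = [(n³ + 4n + 5)/((n+1)³ + 4(n+1) + 5)] · 49·9/8, which tends to 441/8 as n → ∞.
The series converges when 441/8 · |x + 3| < 1, giving R = 8/441.

R = 8/441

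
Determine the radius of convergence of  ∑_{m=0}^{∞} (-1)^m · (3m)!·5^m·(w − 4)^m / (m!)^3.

Apply the ratio test: |a_{m+1}| / |a_m| = (3m+1)·(3m+2)·(3m+3)/(m+1)³ · 5, which tends to 135 as m → ∞.
Thus R = 1/(135) = 1/135.

R = 1/135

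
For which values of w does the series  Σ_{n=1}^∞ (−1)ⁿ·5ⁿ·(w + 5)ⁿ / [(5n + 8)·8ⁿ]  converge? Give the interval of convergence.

(-33/5, -17/5]

By the ratio test, |a_{n+1}/a_n| = [(5n + 8)/(5(n+1) + 8)] · 5/8 → 5/8.
The series converges when 5/8 · |w + 5| < 1, giving R = 8/5.
Endpoint w = -17/5: an alternating series whose terms decrease to 0 in absolute value, so it converges by the Leibniz criterion.
Check w = -33/5: the terms are asymptotic to a nonzero constant times 1/n, so the series diverges by limit comparison with Σ 1/n.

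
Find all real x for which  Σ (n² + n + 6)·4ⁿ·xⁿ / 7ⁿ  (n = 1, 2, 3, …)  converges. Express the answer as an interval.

(-7/4, 7/4)

Apply the ratio test: |a_{n+1}| / |a_n| = [((n+1)² + (n+1) + 6)/(n² + n + 6)] · 4/7, which tends to 4/7 as n → ∞.
The series converges when 4/7 · |x| < 1, giving R = 7/4.
At x = 7/4: the terms have absolute value of order n², which does not tend to 0, so the series diverges by the divergence test.
At x = -7/4: the terms do not tend to 0, so the series diverges.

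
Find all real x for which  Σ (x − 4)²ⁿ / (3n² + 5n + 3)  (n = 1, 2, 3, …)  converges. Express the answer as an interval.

[3, 5]

Ratio test: |a_{n+1}/a_n| = (3n² + 5n + 3)/(3(n+1)² + 5(n+1) + 3) → 1 as n → ∞.
Successive powers of (x − 4) differ by 2, so the series converges when |x − 4|² · 1 < 1, i.e. |x − 4| < √(1) = 1. So R = 1.
When x = 5, the terms are on the order of 1/n², so the series converges absolutely by comparison with the p-series (p = 2 > 1).
At x = 3: the series is dominated by a constant times Σ 1/n², which converges (p = 2 > 1).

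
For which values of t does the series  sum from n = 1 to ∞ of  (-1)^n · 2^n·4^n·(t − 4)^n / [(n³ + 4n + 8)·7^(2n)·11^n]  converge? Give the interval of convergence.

The ratio of consecutive coefficients is [(n³ + 4n + 8)/((n+1)³ + 4(n+1) + 8)] · 2·4/(49·11) → 8/539.
Thus R = 1/(8/539) = 539/8.
At t = 571/8: the terms are on the order of 1/n³, so the series converges absolutely by comparison with the p-series (p = 3 > 1).
When t = -507/8, absolute convergence follows by limit comparison with Σ 1/n³.

[-507/8, 571/8]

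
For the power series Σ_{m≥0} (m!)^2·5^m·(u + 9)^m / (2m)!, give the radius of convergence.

R = 4/5

Ratio test: |a_{m+1}/a_m| = (m+1)²/[(2m+1)·(2m+2)] · 5 → 5/4 as m → ∞.
The series converges when 5/4 · |u + 9| < 1, giving R = 4/5.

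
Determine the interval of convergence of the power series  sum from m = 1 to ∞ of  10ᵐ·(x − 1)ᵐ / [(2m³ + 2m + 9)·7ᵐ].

[3/10, 17/10]

Ratio test: |a_{m+1}/a_m| = [(2m³ + 2m + 9)/(2(m+1)³ + 2(m+1) + 9)] · 10/7 → 10/7 as m → ∞.
The series converges when 10/7 · |x − 1| < 1, giving R = 7/10.
At x = 17/10: the terms are on the order of 1/m³, so the series converges absolutely by comparison with the p-series (p = 3 > 1).
At x = 3/10: absolute convergence follows by limit comparison with Σ 1/m³.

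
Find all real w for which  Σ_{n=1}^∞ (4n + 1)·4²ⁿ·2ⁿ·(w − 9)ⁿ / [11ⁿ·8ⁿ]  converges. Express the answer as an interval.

(25/4, 47/4)

The ratio of consecutive coefficients is [(4(n+1) + 1)/(4n + 1)] · 16·2/(11·8) → 4/11.
Thus R = 1/(4/11) = 11/4.
Check w = 47/4: the terms do not tend to 0, so the series diverges.
When w = 25/4, the terms have absolute value of order n, which does not tend to 0, so the series diverges by the divergence test.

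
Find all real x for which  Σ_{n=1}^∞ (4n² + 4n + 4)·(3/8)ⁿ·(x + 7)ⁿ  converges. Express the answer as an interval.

(-29/3, -13/3)

Ratio test: |a_{n+1}/a_n| = [(4(n+1)² + 4(n+1) + 4)/(4n² + 4n + 4)] · 3/8 → 3/8 as n → ∞.
The series converges when 3/8 · |x + 7| < 1, giving R = 8/3.
At x = -13/3: the terms do not tend to 0, so the series diverges.
Endpoint x = -29/3: the n-th term does not approach 0; divergence by the term test.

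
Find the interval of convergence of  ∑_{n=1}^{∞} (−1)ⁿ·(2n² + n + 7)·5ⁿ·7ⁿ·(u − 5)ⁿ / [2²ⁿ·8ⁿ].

(143/35, 207/35)

Ratio test: |a_{n+1}/a_n| = [(2(n+1)² + (n+1) + 7)/(2n² + n + 7)] · 5·7/(4·8) → 35/32 as n → ∞.
Thus R = 1/(35/32) = 32/35.
When u = 207/35, the n-th term does not approach 0; divergence by the term test.
At u = 143/35: the terms have absolute value of order n², which does not tend to 0, so the series diverges by the divergence test.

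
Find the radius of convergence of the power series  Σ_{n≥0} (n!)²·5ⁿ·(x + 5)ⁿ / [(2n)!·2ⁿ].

R = 8/5

Apply the ratio test: |a_{n+1}| / |a_n| = (n+1)²/[(2n+1)·(2n+2)] · 5/2, which tends to 5/8 as n → ∞.
Thus R = 1/(5/8) = 8/5.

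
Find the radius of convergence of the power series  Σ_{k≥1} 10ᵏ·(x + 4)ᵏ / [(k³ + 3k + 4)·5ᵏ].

R = 1/2

Apply the ratio test: |a_{k+1}| / |a_k| = [(k³ + 3k + 4)/((k+1)³ + 3(k+1) + 4)] · 10/5, which tends to 2 as k → ∞.
Convergence for |x + 4| · 2 < 1, i.e. |x + 4| < 1/2. So R = 1/2.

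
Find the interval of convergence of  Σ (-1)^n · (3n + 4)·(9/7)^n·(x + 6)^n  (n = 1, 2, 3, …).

The ratio of consecutive coefficients is [(3(n+1) + 4)/(3n + 4)] · 9/7 → 9/7.
The series converges when 9/7 · |x + 6| < 1, giving R = 7/9.
When x = -47/9, the n-th term does not approach 0; divergence by the term test.
Endpoint x = -61/9: the n-th term does not approach 0; divergence by the term test.

(-61/9, -47/9)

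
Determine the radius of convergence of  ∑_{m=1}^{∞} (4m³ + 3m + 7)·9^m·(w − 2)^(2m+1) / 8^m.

Ratio test: |a_{m+1}/a_m| = [(4(m+1)³ + 3(m+1) + 7)/(4m³ + 3m + 7)] · 9/8 → 9/8 as m → ∞.
Since the exponent of (w − 2) increases by 2 each term, convergence requires |w − 2|² < 8/9, hence R = 2√2/3.

R = 2√2/3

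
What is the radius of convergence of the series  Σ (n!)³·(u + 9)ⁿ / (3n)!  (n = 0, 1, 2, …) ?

R = 27

By the ratio test, |a_{n+1}/a_n| = (n+1)³/[(3n+1)·(3n+2)·(3n+3)] → 1/27.
Convergence for |u + 9| · 1/27 < 1, i.e. |u + 9| < 27. So R = 27.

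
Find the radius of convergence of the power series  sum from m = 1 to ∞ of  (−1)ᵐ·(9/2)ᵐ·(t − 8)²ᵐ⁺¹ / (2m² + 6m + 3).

By the ratio test, |a_{m+1}/a_m| = [(2m² + 6m + 3)/(2(m+1)² + 6(m+1) + 3)] · 9/2 → 9/2.
Successive powers of (t − 8) differ by 2, so the series converges when |t − 8|² · 9/2 < 1, i.e. |t − 8| < √(2/9). So R = √2/3.

R = √2/3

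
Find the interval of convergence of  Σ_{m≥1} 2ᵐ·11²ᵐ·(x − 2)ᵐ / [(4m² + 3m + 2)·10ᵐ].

[237/121, 247/121]

Apply the ratio test: |a_{m+1}| / |a_m| = [(4m² + 3m + 2)/(4(m+1)² + 3(m+1) + 2)] · 2·121/10, which tends to 121/5 as m → ∞.
Thus R = 1/(121/5) = 5/121.
When x = 247/121, the series is dominated by a constant times Σ 1/m², which converges (p = 2 > 1).
When x = 237/121, absolute convergence follows by limit comparison with Σ 1/m².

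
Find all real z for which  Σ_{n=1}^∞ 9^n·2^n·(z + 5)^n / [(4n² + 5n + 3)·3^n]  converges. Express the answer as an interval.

[-31/6, -29/6]

By the ratio test, |a_{n+1}/a_n| = [(4n² + 5n + 3)/(4(n+1)² + 5(n+1) + 3)] · 9·2/3 → 6.
The series converges when 6 · |z + 5| < 1, giving R = 1/6.
Endpoint z = -29/6: the series is dominated by a constant times Σ 1/n², which converges (p = 2 > 1).
Endpoint z = -31/6: the terms are on the order of 1/n², so the series converges absolutely by comparison with the p-series (p = 2 > 1).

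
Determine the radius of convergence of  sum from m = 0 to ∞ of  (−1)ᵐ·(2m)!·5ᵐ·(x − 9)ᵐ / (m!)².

R = 1/20

The ratio of consecutive coefficients is (2m+1)·(2m+2)/(m+1)² · 5 → 20.
Convergence for |x − 9| · 20 < 1, i.e. |x − 9| < 1/20. So R = 1/20.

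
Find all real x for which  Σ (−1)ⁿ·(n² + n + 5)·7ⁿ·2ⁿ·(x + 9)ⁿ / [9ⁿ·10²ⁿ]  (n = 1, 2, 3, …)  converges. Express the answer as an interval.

(-513/7, 387/7)

Apply the ratio test: |a_{n+1}| / |a_n| = [((n+1)² + (n+1) + 5)/(n² + n + 5)] · 7·2/(9·100), which tends to 7/450 as n → ∞.
The series converges when 7/450 · |x + 9| < 1, giving R = 450/7.
Endpoint x = 387/7: the terms do not tend to 0, so the series diverges.
Endpoint x = -513/7: the terms have absolute value of order n², which does not tend to 0, so the series diverges by the divergence test.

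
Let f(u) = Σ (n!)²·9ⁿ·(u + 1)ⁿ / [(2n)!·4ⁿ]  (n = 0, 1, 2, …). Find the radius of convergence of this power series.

R = 16/9

Ratio test: |a_{n+1}/a_n| = (n+1)²/[(2n+1)·(2n+2)] · 9/4 → 9/16 as n → ∞.
Thus R = 1/(9/16) = 16/9.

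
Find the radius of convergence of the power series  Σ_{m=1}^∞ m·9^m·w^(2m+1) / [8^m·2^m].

Apply the ratio test: |a_{m+1}| / |a_m| = [(m+1)/m] · 9/(8·2), which tends to 9/16 as m → ∞.
Successive powers of w differ by 2, so the series converges when |w|² · 9/16 < 1, i.e. |w| < √(16/9) = 4/3. So R = 4/3.

R = 4/3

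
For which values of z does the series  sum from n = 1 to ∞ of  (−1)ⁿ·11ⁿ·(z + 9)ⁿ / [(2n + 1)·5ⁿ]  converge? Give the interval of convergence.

(-104/11, -94/11]

By the ratio test, |a_{n+1}/a_n| = [(2n + 1)/(2(n+1) + 1)] · 11/5 → 11/5.
Hence the series converges for |z + 9| < 1/(11/5) = 5/11, so the radius of convergence is 5/11.
When z = -94/11, an alternating series whose terms decrease to 0 in absolute value, so it converges by the Leibniz criterion.
When z = -104/11, the terms are asymptotic to a nonzero constant times 1/n, so the series diverges by limit comparison with Σ 1/n.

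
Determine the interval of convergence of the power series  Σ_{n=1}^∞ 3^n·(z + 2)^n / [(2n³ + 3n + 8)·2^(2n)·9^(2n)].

[-110, 106]

Apply the ratio test: |a_{n+1}| / |a_n| = [(2n³ + 3n + 8)/(2(n+1)³ + 3(n+1) + 8)] · 3/(4·81), which tends to 1/108 as n → ∞.
Convergence for |z + 2| · 1/108 < 1, i.e. |z + 2| < 108. So R = 108.
When z = 106, absolute convergence follows by limit comparison with Σ 1/n³.
Check z = -110: absolute convergence follows by limit comparison with Σ 1/n³.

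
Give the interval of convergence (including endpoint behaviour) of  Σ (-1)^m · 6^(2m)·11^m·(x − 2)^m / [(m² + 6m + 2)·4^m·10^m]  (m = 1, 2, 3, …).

[188/99, 208/99]

Ratio test: |a_{m+1}/a_m| = [(m² + 6m + 2)/((m+1)² + 6(m+1) + 2)] · 36·11/(4·10) → 99/10 as m → ∞.
Convergence for |x − 2| · 99/10 < 1, i.e. |x − 2| < 10/99. So R = 10/99.
When x = 208/99, absolute convergence follows by limit comparison with Σ 1/m².
Check x = 188/99: the series is dominated by a constant times Σ 1/m², which converges (p = 2 > 1).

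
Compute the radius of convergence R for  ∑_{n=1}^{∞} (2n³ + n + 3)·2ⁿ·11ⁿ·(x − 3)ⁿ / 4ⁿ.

Ratio test: |a_{n+1}/a_n| = [(2(n+1)³ + (n+1) + 3)/(2n³ + n + 3)] · 2·11/4 → 11/2 as n → ∞.
Convergence for |x − 3| · 11/2 < 1, i.e. |x − 3| < 2/11. So R = 2/11.

R = 2/11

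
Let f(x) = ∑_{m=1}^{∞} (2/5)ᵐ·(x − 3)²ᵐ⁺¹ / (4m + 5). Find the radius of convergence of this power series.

Apply the ratio test: |a_{m+1}| / |a_m| = [(4m + 5)/(4(m+1) + 5)] · 2/5, which tends to 2/5 as m → ∞.
Successive powers of (x − 3) differ by 2, so the series converges when |x − 3|² · 2/5 < 1, i.e. |x − 3| < √(5/2). So R = √10/2.

R = √10/2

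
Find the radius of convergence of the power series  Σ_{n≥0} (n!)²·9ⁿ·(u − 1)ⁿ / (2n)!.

Apply the ratio test: |a_{n+1}| / |a_n| = (n+1)²/[(2n+1)·(2n+2)] · 9, which tends to 9/4 as n → ∞.
Hence the series converges for |u − 1| < 1/(9/4) = 4/9, so the radius of convergence is 4/9.

R = 4/9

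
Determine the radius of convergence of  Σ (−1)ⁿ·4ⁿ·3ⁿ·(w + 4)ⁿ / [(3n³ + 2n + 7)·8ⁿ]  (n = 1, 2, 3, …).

R = 2/3

Apply the ratio test: |a_{n+1}| / |a_n| = [(3n³ + 2n + 7)/(3(n+1)³ + 2(n+1) + 7)] · 4·3/8, which tends to 3/2 as n → ∞.
Convergence for |w + 4| · 3/2 < 1, i.e. |w + 4| < 2/3. So R = 2/3.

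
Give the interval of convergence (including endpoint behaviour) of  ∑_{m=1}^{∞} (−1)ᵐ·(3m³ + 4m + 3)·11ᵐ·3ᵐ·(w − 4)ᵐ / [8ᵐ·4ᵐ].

Ratio test: |a_{m+1}/a_m| = [(3(m+1)³ + 4(m+1) + 3)/(3m³ + 4m + 3)] · 11·3/(8·4) → 33/32 as m → ∞.
Thus R = 1/(33/32) = 32/33.
Endpoint w = 164/33: the terms do not tend to 0, so the series diverges.
When w = 100/33, the terms do not tend to 0, so the series diverges.

(100/33, 164/33)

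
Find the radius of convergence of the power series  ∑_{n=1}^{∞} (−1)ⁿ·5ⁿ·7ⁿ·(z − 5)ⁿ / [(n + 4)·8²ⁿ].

Ratio test: |a_{n+1}/a_n| = [(n + 4)/((n+1) + 4)] · 5·7/64 → 35/64 as n → ∞.
The series converges when 35/64 · |z − 5| < 1, giving R = 64/35.

R = 64/35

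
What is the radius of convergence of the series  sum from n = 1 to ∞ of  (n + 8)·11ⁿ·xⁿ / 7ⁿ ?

By the ratio test, |a_{n+1}/a_n| = [((n+1) + 8)/(n + 8)] · 11/7 → 11/7.
Convergence for |x| · 11/7 < 1, i.e. |x| < 7/11. So R = 7/11.

R = 7/11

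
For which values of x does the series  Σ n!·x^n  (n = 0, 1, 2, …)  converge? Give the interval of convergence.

Apply the ratio test: |a_{n+1}| / |a_n| = (n+1), which tends to ∞ as n → ∞.
Since the ratio → ∞, the series diverges for every x ≠ 0, and R = 0.

{0}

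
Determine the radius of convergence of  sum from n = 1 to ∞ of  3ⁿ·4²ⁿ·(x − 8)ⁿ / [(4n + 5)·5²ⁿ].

Ratio test: |a_{n+1}/a_n| = [(4n + 5)/(4(n+1) + 5)] · 3·16/25 → 48/25 as n → ∞.
The series converges when 48/25 · |x − 8| < 1, giving R = 25/48.

R = 25/48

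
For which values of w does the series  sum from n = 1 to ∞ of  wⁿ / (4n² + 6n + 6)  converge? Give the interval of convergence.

[-1, 1]

Apply the ratio test: |a_{n+1}| / |a_n| = (4n² + 6n + 6)/(4(n+1)² + 6(n+1) + 6), which tends to 1 as n → ∞.
Hence R = 1.
Endpoint w = 1: the terms are on the order of 1/n², so the series converges absolutely by comparison with the p-series (p = 2 > 1).
Check w = -1: absolute convergence follows by limit comparison with Σ 1/n².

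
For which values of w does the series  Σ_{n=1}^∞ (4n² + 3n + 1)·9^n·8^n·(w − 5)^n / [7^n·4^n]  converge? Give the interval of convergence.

(83/18, 97/18)

Ratio test: |a_{n+1}/a_n| = [(4(n+1)² + 3(n+1) + 1)/(4n² + 3n + 1)] · 9·8/(7·4) → 18/7 as n → ∞.
The series converges when 18/7 · |w − 5| < 1, giving R = 7/18.
Check w = 97/18: the terms have absolute value of order n², which does not tend to 0, so the series diverges by the divergence test.
At w = 83/18: the n-th term does not approach 0; divergence by the term test.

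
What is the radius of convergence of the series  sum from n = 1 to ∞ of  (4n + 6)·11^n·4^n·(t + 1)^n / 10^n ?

By the ratio test, |a_{n+1}/a_n| = [(4(n+1) + 6)/(4n + 6)] · 11·4/10 → 22/5.
Convergence for |t + 1| · 22/5 < 1, i.e. |t + 1| < 5/22. So R = 5/22.

R = 5/22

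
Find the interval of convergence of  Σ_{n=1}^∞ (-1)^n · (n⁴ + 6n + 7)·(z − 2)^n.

Apply the ratio test: |a_{n+1}| / |a_n| = ((n+1)⁴ + 6(n+1) + 7)/(n⁴ + 6n + 7), which tends to 1 as n → ∞.
So the series converges when |z − 2| < 1 and diverges when |z − 2| > 1; R = 1.
At z = 3: the n-th term does not approach 0; divergence by the term test.
Endpoint z = 1: the terms do not tend to 0, so the series diverges.

(1, 3)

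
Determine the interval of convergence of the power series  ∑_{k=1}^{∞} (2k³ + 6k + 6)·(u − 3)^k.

(2, 4)

Apply the ratio test: |a_{k+1}| / |a_k| = (2(k+1)³ + 6(k+1) + 6)/(2k³ + 6k + 6), which tends to 1 as k → ∞.
Convergence for |u − 3| < 1, so R = 1.
When u = 4, the k-th term does not approach 0; divergence by the term test.
When u = 2, the k-th term does not approach 0; divergence by the term test.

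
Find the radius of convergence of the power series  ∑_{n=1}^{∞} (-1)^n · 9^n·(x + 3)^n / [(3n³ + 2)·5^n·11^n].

Ratio test: |a_{n+1}/a_n| = [(3n³ + 2)/(3(n+1)³ + 2)] · 9/(5·11) → 9/55 as n → ∞.
The series converges when 9/55 · |x + 3| < 1, giving R = 55/9.

R = 55/9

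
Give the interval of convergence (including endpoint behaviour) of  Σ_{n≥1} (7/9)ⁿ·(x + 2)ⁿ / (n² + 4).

The ratio of consecutive coefficients is [(n² + 4)/((n+1)² + 4)] · 7/9 → 7/9.
The series converges when 7/9 · |x + 2| < 1, giving R = 9/7.
Endpoint x = -5/7: the series is dominated by a constant times Σ 1/n², which converges (p = 2 > 1).
At x = -23/7: absolute convergence follows by limit comparison with Σ 1/n².

[-23/7, -5/7]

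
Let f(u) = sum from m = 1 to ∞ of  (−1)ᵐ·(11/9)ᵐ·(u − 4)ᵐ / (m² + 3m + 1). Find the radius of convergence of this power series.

Ratio test: |a_{m+1}/a_m| = [(m² + 3m + 1)/((m+1)² + 3(m+1) + 1)] · 11/9 → 11/9 as m → ∞.
The series converges when 11/9 · |u − 4| < 1, giving R = 9/11.

R = 9/11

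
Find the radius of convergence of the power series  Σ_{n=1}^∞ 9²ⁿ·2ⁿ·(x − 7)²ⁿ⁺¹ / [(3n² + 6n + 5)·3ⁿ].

R = √6/18

Ratio test: |a_{n+1}/a_n| = [(3n² + 6n + 5)/(3(n+1)² + 6(n+1) + 5)] · 81·2/3 → 54 as n → ∞.
Since the exponent of (x − 7) increases by 2 each term, convergence requires |x − 7|² < 1/54, hence R = √6/18.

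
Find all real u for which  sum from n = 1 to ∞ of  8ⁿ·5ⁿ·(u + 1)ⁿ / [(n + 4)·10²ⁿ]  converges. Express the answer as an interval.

The ratio of consecutive coefficients is [(n + 4)/((n+1) + 4)] · 8·5/100 → 2/5.
Convergence for |u + 1| · 2/5 < 1, i.e. |u + 1| < 5/2. So R = 5/2.
Check u = 3/2: the terms are asymptotic to a nonzero constant times 1/n, so the series diverges by limit comparison with Σ 1/n.
Endpoint u = -7/2: the terms alternate in sign and decrease monotonically to 0 in absolute value (size ~ c/n), so the alternating series test gives convergence.

[-7/2, 3/2)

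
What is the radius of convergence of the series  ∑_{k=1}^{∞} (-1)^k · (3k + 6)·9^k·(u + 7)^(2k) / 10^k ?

The ratio of consecutive coefficients is [(3(k+1) + 6)/(3k + 6)] · 9/10 → 9/10.
Since the exponent of (u + 7) increases by 2 each term, convergence requires |u + 7|² < 10/9, hence R = √10/3.

R = √10/3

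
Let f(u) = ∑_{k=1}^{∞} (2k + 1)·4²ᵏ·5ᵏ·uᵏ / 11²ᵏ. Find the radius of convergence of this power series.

R = 121/80

Apply the ratio test: |a_{k+1}| / |a_k| = [(2(k+1) + 1)/(2k + 1)] · 16·5/121, which tends to 80/121 as k → ∞.
Hence the series converges for |u| < 1/(80/121) = 121/80, so the radius of convergence is 121/80.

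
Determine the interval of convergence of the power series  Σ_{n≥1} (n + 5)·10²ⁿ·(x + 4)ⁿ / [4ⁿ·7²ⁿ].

(-149/25, -51/25)

Apply the ratio test: |a_{n+1}| / |a_n| = [((n+1) + 5)/(n + 5)] · 100/(4·49), which tends to 25/49 as n → ∞.
Thus R = 1/(25/49) = 49/25.
When x = -51/25, the terms do not tend to 0, so the series diverges.
When x = -149/25, the n-th term does not approach 0; divergence by the term test.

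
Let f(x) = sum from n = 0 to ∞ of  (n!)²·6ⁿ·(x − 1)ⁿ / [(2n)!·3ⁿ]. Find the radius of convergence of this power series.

By the ratio test, |a_{n+1}/a_n| = (n+1)²/[(2n+1)·(2n+2)] · 6/3 → 1/2.
Convergence for |x − 1| · 1/2 < 1, i.e. |x − 1| < 2. So R = 2.

R = 2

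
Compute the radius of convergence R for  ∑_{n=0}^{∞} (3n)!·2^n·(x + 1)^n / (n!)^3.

The ratio of consecutive coefficients is (3n+1)·(3n+2)·(3n+3)/(n+1)³ · 2 → 54.
Thus R = 1/(54) = 1/54.

R = 1/54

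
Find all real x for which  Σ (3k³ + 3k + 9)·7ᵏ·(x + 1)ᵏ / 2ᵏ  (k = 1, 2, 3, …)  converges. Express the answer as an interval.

By the ratio test, |a_{k+1}/a_k| = [(3(k+1)³ + 3(k+1) + 9)/(3k³ + 3k + 9)] · 7/2 → 7/2.
The series converges when 7/2 · |x + 1| < 1, giving R = 2/7.
When x = -5/7, the terms do not tend to 0, so the series diverges.
At x = -9/7: the terms do not tend to 0, so the series diverges.

(-9/7, -5/7)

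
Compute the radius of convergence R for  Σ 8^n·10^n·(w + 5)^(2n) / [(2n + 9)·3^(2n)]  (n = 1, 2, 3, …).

The ratio of consecutive coefficients is [(2n + 9)/(2(n+1) + 9)] · 8·10/9 → 80/9.
Successive powers of (w + 5) differ by 2, so the series converges when |w + 5|² · 80/9 < 1, i.e. |w + 5| < √(9/80). So R = 3√5/20.

R = 3√5/20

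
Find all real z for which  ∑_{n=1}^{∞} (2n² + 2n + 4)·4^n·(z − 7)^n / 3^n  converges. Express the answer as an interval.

By the ratio test, |a_{n+1}/a_n| = [(2(n+1)² + 2(n+1) + 4)/(2n² + 2n + 4)] · 4/3 → 4/3.
Convergence for |z − 7| · 4/3 < 1, i.e. |z − 7| < 3/4. So R = 3/4.
Check z = 31/4: the n-th term does not approach 0; divergence by the term test.
Check z = 25/4: the n-th term does not approach 0; divergence by the term test.

(25/4, 31/4)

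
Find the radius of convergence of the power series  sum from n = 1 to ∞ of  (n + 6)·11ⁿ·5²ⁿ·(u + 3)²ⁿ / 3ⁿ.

Apply the ratio test: |a_{n+1}| / |a_n| = [((n+1) + 6)/(n + 6)] · 11·25/3, which tends to 275/3 as n → ∞.
Writing y = (u + 3)², the series in y has radius 3/275, so |u + 3| < √(3/275) and R = √33/55.

R = √33/55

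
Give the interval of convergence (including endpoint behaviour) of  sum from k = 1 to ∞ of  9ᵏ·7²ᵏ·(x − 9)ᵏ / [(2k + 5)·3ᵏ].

[1322/147, 1324/147)

Apply the ratio test: |a_{k+1}| / |a_k| = [(2k + 5)/(2(k+1) + 5)] · 9·49/3, which tends to 147 as k → ∞.
Thus R = 1/(147) = 1/147.
Endpoint x = 1324/147: the terms behave like c/k; limit comparison with the harmonic series gives divergence.
Endpoint x = 1322/147: an alternating series whose terms decrease to 0 in absolute value, so it converges by the Leibniz criterion.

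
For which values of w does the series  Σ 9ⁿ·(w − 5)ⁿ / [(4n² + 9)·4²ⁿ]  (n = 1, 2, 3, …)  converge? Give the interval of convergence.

Apply the ratio test: |a_{n+1}| / |a_n| = [(4n² + 9)/(4(n+1)² + 9)] · 9/16, which tends to 9/16 as n → ∞.
The series converges when 9/16 · |w − 5| < 1, giving R = 16/9.
Check w = 61/9: the series is dominated by a constant times Σ 1/n², which converges (p = 2 > 1).
At w = 29/9: the terms are on the order of 1/n², so the series converges absolutely by comparison with the p-series (p = 2 > 1).

[29/9, 61/9]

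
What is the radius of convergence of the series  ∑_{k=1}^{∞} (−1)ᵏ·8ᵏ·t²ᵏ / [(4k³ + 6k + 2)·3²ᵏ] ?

The ratio of consecutive coefficients is [(4k³ + 6k + 2)/(4(k+1)³ + 6(k+1) + 2)] · 8/9 → 8/9.
Successive powers of t differ by 2, so the series converges when |t|² · 8/9 < 1, i.e. |t| < √(9/8). So R = 3√2/4.

R = 3√2/4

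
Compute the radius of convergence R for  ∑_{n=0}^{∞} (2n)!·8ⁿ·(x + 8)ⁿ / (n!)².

Ratio test: |a_{n+1}/a_n| = (2n+1)·(2n+2)/(n+1)² · 8 → 32 as n → ∞.
Convergence for |x + 8| · 32 < 1, i.e. |x + 8| < 1/32. So R = 1/32.

R = 1/32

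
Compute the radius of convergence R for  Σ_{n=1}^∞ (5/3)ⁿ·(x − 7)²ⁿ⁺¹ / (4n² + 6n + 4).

The ratio of consecutive coefficients is [(4n² + 6n + 4)/(4(n+1)² + 6(n+1) + 4)] · 5/3 → 5/3.
Successive powers of (x − 7) differ by 2, so the series converges when |x − 7|² · 5/3 < 1, i.e. |x − 7| < √(3/5). So R = √15/5.

R = √15/5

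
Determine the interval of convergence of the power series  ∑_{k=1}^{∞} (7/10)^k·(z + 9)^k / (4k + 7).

By the ratio test, |a_{k+1}/a_k| = [(4k + 7)/(4(k+1) + 7)] · 7/10 → 7/10.
The series converges when 7/10 · |z + 9| < 1, giving R = 10/7.
At z = -53/7: the terms are asymptotic to a nonzero constant times 1/k, so the series diverges by limit comparison with Σ 1/k.
When z = -73/7, convergence follows from the alternating series test (terms decrease monotonically to 0).

[-73/7, -53/7)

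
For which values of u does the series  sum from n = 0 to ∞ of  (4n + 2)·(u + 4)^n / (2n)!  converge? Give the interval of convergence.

By the ratio test, |a_{n+1}/a_n| = (4(n+1) + 2)/(4n + 2) · 1/[(2n+1)·(2n+2)] → 0.
The ratio tends to 0 regardless of u, hence R = ∞.

(−∞, ∞)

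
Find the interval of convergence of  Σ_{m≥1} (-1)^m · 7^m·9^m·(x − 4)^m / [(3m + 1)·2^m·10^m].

(232/63, 272/63]

Apply the ratio test: |a_{m+1}| / |a_m| = [(3m + 1)/(3(m+1) + 1)] · 7·9/(2·10), which tends to 63/20 as m → ∞.
Hence the series converges for |x − 4| < 1/(63/20) = 20/63, so the radius of convergence is 20/63.
At x = 272/63: an alternating series whose terms decrease to 0 in absolute value, so it converges by the Leibniz criterion.
When x = 232/63, the terms are asymptotic to a nonzero constant times 1/m, so the series diverges by limit comparison with Σ 1/m.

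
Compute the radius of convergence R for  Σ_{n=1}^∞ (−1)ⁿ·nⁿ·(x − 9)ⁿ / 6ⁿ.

By the Cauchy root test, |a_n|^(1/n) = n/6 → ∞.
The root grows without bound, so R = 0 (convergence only at x = 9).

R = 0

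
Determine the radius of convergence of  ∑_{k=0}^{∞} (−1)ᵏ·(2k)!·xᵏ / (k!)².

By the ratio test, |a_{k+1}/a_k| = (2k+1)·(2k+2)/(k+1)² → 4.
Convergence for |x| · 4 < 1, i.e. |x| < 1/4. So R = 1/4.

R = 1/4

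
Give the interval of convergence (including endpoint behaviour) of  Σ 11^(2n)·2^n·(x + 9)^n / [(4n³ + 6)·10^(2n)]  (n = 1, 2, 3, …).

[-1139/121, -1039/121]

By the ratio test, |a_{n+1}/a_n| = [(4n³ + 6)/(4(n+1)³ + 6)] · 121·2/100 → 121/50.
Hence the series converges for |x + 9| < 1/(121/50) = 50/121, so the radius of convergence is 50/121.
Check x = -1039/121: the series is dominated by a constant times Σ 1/n³, which converges (p = 3 > 1).
At x = -1139/121: the terms are on the order of 1/n³, so the series converges absolutely by comparison with the p-series (p = 3 > 1).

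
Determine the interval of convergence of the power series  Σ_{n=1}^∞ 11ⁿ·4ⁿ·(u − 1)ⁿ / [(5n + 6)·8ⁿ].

[9/11, 13/11)

By the ratio test, |a_{n+1}/a_n| = [(5n + 6)/(5(n+1) + 6)] · 11·4/8 → 11/2.
The series converges when 11/2 · |u − 1| < 1, giving R = 2/11.
Check u = 13/11: comparison with the harmonic series Σ 1/n shows the series diverges.
Check u = 9/11: an alternating series whose terms decrease to 0 in absolute value, so it converges by the Leibniz criterion.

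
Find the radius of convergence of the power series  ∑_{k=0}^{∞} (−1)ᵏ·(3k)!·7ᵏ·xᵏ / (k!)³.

The ratio of consecutive coefficients is (3k+1)·(3k+2)·(3k+3)/(k+1)³ · 7 → 189.
The series converges when 189 · |x| < 1, giving R = 1/189.

R = 1/189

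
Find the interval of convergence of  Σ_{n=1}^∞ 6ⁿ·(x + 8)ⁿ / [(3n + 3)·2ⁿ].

By the ratio test, |a_{n+1}/a_n| = [(3n + 3)/(3(n+1) + 3)] · 6/2 → 3.
Thus R = 1/(3) = 1/3.
Endpoint x = -23/3: comparison with the harmonic series Σ 1/n shows the series diverges.
When x = -25/3, convergence follows from the alternating series test (terms decrease monotonically to 0).

[-25/3, -23/3)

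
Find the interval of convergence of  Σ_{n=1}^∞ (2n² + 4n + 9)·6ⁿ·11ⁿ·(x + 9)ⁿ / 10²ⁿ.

Apply the ratio test: |a_{n+1}| / |a_n| = [(2(n+1)² + 4(n+1) + 9)/(2n² + 4n + 9)] · 6·11/100, which tends to 33/50 as n → ∞.
Thus R = 1/(33/50) = 50/33.
At x = -247/33: the terms do not tend to 0, so the series diverges.
Check x = -347/33: the terms do not tend to 0, so the series diverges.

(-347/33, -247/33)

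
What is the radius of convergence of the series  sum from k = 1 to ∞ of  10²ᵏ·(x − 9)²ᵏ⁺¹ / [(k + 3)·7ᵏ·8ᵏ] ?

Ratio test: |a_{k+1}/a_k| = [(k + 3)/((k+1) + 3)] · 100/(7·8) → 25/14 as k → ∞.
Successive powers of (x − 9) differ by 2, so the series converges when |x − 9|² · 25/14 < 1, i.e. |x − 9| < √(14/25). So R = √14/5.

R = √14/5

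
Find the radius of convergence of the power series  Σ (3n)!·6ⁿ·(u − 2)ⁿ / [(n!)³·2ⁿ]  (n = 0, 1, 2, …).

The ratio of consecutive coefficients is (3n+1)·(3n+2)·(3n+3)/(n+1)³ · 6/2 → 81.
Hence the series converges for |u − 2| < 1/(81) = 1/81, so the radius of convergence is 1/81.

R = 1/81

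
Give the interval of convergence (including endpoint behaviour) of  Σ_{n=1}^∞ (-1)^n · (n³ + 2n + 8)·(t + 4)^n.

The ratio of consecutive coefficients is ((n+1)³ + 2(n+1) + 8)/(n³ + 2n + 8) → 1.
So the series converges when |t + 4| < 1 and diverges when |t + 4| > 1; R = 1.
When t = -3, the terms do not tend to 0, so the series diverges.
When t = -5, the n-th term does not approach 0; divergence by the term test.

(-5, -3)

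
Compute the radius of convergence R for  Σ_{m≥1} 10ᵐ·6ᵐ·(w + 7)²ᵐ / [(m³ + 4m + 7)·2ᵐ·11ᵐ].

R = √330/30

The ratio of consecutive coefficients is [(m³ + 4m + 7)/((m+1)³ + 4(m+1) + 7)] · 10·6/(2·11) → 30/11.
Since the exponent of (w + 7) increases by 2 each term, convergence requires |w + 7|² < 11/30, hence R = √330/30.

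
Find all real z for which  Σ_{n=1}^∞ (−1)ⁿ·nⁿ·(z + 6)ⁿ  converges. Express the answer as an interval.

{-6}

Root test: |a_n|^(1/n) = n → ∞.
The root grows without bound, so R = 0 (convergence only at z = -6).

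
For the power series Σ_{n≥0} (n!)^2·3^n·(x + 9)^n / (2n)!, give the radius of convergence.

R = 4/3

Apply the ratio test: |a_{n+1}| / |a_n| = (n+1)²/[(2n+1)·(2n+2)] · 3, which tends to 3/4 as n → ∞.
Thus R = 1/(3/4) = 4/3.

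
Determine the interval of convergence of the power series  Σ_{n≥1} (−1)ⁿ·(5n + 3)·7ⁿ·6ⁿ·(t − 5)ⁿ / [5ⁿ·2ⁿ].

The ratio of consecutive coefficients is [(5(n+1) + 3)/(5n + 3)] · 7·6/(5·2) → 21/5.
The series converges when 21/5 · |t − 5| < 1, giving R = 5/21.
When t = 110/21, the n-th term does not approach 0; divergence by the term test.
At t = 100/21: the terms do not tend to 0, so the series diverges.

(100/21, 110/21)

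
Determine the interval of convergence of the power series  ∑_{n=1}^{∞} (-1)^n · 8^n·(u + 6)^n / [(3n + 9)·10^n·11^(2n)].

(-629/4, 581/4]

Apply the ratio test: |a_{n+1}| / |a_n| = [(3n + 9)/(3(n+1) + 9)] · 8/(10·121), which tends to 4/605 as n → ∞.
Convergence for |u + 6| · 4/605 < 1, i.e. |u + 6| < 605/4. So R = 605/4.
When u = 581/4, convergence follows from the alternating series test (terms decrease monotonically to 0).
Check u = -629/4: the terms behave like c/n; limit comparison with the harmonic series gives divergence.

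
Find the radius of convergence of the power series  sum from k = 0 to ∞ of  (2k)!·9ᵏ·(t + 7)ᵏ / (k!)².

Apply the ratio test: |a_{k+1}| / |a_k| = (2k+1)·(2k+2)/(k+1)² · 9, which tends to 36 as k → ∞.
Hence the series converges for |t + 7| < 1/(36) = 1/36, so the radius of convergence is 1/36.

R = 1/36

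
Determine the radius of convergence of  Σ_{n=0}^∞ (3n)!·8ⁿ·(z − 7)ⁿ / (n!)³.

The ratio of consecutive coefficients is (3n+1)·(3n+2)·(3n+3)/(n+1)³ · 8 → 216.
Hence the series converges for |z − 7| < 1/(216) = 1/216, so the radius of convergence is 1/216.

R = 1/216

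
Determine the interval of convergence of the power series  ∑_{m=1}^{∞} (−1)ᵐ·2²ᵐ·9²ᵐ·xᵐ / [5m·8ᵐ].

(-2/81, 2/81]

Apply the ratio test: |a_{m+1}| / |a_m| = [5m/5(m+1)] · 4·81/8, which tends to 81/2 as m → ∞.
Hence the series converges for |x| < 1/(81/2) = 2/81, so the radius of convergence is 2/81.
At x = 2/81: convergence follows from the alternating series test (terms decrease monotonically to 0).
Endpoint x = -2/81: the terms behave like c/m; limit comparison with the harmonic series gives divergence.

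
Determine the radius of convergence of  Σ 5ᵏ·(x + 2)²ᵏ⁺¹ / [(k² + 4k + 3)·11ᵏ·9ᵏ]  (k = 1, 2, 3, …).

R = 3√55/5

Ratio test: |a_{k+1}/a_k| = [(k² + 4k + 3)/((k+1)² + 4(k+1) + 3)] · 5/(11·9) → 5/99 as k → ∞.
Successive powers of (x + 2) differ by 2, so the series converges when |x + 2|² · 5/99 < 1, i.e. |x + 2| < √(99/5). So R = 3√55/5.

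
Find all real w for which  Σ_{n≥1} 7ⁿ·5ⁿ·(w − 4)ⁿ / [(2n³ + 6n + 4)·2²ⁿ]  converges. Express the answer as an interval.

[136/35, 144/35]

The ratio of consecutive coefficients is [(2n³ + 6n + 4)/(2(n+1)³ + 6(n+1) + 4)] · 7·5/4 → 35/4.
Hence the series converges for |w − 4| < 1/(35/4) = 4/35, so the radius of convergence is 4/35.
At w = 144/35: the series is dominated by a constant times Σ 1/n³, which converges (p = 3 > 1).
When w = 136/35, absolute convergence follows by limit comparison with Σ 1/n³.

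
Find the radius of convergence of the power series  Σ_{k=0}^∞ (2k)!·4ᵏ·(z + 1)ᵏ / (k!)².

Apply the ratio test: |a_{k+1}| / |a_k| = (2k+1)·(2k+2)/(k+1)² · 4, which tends to 16 as k → ∞.
Convergence for |z + 1| · 16 < 1, i.e. |z + 1| < 1/16. So R = 1/16.

R = 1/16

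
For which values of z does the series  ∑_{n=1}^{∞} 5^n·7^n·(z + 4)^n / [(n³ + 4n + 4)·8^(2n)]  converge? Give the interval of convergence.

The ratio of consecutive coefficients is [(n³ + 4n + 4)/((n+1)³ + 4(n+1) + 4)] · 5·7/64 → 35/64.
Convergence for |z + 4| · 35/64 < 1, i.e. |z + 4| < 64/35. So R = 64/35.
When z = -76/35, absolute convergence follows by limit comparison with Σ 1/n³.
At z = -204/35: absolute convergence follows by limit comparison with Σ 1/n³.

[-204/35, -76/35]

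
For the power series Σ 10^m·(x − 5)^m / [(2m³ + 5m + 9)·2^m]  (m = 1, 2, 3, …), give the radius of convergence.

R = 1/5

Apply the ratio test: |a_{m+1}| / |a_m| = [(2m³ + 5m + 9)/(2(m+1)³ + 5(m+1) + 9)] · 10/2, which tends to 5 as m → ∞.
Thus R = 1/(5) = 1/5.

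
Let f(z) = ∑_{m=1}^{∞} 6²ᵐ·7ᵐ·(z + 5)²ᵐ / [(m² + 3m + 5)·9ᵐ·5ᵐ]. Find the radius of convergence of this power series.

Apply the ratio test: |a_{m+1}| / |a_m| = [(m² + 3m + 5)/((m+1)² + 3(m+1) + 5)] · 36·7/(9·5), which tends to 28/5 as m → ∞.
Successive powers of (z + 5) differ by 2, so the series converges when |z + 5|² · 28/5 < 1, i.e. |z + 5| < √(5/28). So R = √35/14.

R = √35/14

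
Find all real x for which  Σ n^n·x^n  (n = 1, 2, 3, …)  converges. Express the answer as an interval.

Root test: |a_n|^(1/n) = n → ∞.
The root grows without bound, so R = 0 (convergence only at x = 0).

{0}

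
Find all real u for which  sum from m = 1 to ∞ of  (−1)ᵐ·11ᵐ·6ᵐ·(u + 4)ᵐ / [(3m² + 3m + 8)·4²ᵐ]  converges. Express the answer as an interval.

[-140/33, -124/33]

Ratio test: |a_{m+1}/a_m| = [(3m² + 3m + 8)/(3(m+1)² + 3(m+1) + 8)] · 11·6/16 → 33/8 as m → ∞.
Hence the series converges for |u + 4| < 1/(33/8) = 8/33, so the radius of convergence is 8/33.
At u = -124/33: the series is dominated by a constant times Σ 1/m², which converges (p = 2 > 1).
Endpoint u = -140/33: the terms are on the order of 1/m², so the series converges absolutely by comparison with the p-series (p = 2 > 1).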